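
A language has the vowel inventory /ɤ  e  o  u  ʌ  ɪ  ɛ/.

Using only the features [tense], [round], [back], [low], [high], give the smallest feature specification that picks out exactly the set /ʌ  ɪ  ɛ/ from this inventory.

Every target segment is [-tense] and no other inventory member is, so one feature is enough.

[-tense]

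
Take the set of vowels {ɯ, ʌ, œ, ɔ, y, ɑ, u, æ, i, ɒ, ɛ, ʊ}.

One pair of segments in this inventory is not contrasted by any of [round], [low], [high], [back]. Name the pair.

On the given features, /u/ and /ʊ/ have an identical profile: [+round], [-low], [+high], [+back]. No other two segments in the inventory coincide on all 4 features. (They do differ in [tense], which is not among the given features.)

u, ʊ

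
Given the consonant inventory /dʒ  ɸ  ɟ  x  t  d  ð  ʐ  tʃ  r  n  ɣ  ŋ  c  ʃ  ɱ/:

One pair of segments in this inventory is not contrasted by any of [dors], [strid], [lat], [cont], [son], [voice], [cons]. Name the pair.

Both /n/ and /ɱ/ are [-dorsal], [-strident], [-lateral], [-continuant], [+sonorant], [+voice], [+consonantal]. Since the list omits [labial] and [coronal] — which do distinguish the alveolar nasal from the labiodental nasal — this pair collapses; all other pairs remain distinct.

n, ɱ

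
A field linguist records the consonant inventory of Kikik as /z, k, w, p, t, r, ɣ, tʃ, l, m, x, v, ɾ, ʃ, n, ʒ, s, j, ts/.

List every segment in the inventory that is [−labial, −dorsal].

First, the [−labial] segments are /z, k, t, r, ɣ, tʃ, l, x, ɾ, ʃ, n, ʒ, s, j, ts/.
Among these, [−dorsal] leaves /z, t, r, tʃ, l, ɾ, ʃ, n, ʒ, s, ts/.

z, t, r, tʃ, l, ɾ, ʃ, n, ʒ, s, ts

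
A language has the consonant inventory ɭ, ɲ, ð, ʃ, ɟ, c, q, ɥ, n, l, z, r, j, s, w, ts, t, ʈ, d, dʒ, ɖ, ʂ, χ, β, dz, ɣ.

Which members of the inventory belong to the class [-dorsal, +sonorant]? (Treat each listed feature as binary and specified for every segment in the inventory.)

ɭ, n, l, r

First, the [-dorsal] segments are /ɭ, ð, ʃ, n, l, z, r, s, ts, t, ʈ, d, dʒ, ɖ, ʂ, β, dz/.
Intersecting with [+sonorant] leaves /ɭ, n, l, r/.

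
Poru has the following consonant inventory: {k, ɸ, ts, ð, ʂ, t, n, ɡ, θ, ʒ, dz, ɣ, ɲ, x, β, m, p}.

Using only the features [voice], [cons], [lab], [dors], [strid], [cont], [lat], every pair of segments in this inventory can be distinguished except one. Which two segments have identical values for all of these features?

Both /ɲ/ and /ɡ/ are [+voice], [+consonantal], [−labial], [+dorsal], [−strident], [−continuant], [−lateral]. Since the list omits [sonorant], [nasal] and [back] — which do distinguish the palatal nasal from the voiced velar stop — this pair collapses; all other pairs remain distinct.

ɲ, ɡ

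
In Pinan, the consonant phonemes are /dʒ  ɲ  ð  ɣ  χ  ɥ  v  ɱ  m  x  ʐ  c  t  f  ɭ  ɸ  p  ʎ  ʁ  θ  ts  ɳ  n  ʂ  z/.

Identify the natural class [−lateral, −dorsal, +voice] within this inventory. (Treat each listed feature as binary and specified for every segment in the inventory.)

Eliminate segments failing any feature: /ɲ, ɣ, χ, ɥ, x, c, ʁ/ are [+dorsal]; /t, f, ɸ, p, θ, ts, ʂ/ are [−voice]; /ɭ, ʎ/ are [+lateral]. The remaining /dʒ, ð, v, ɱ, m, ʐ, ɳ, n, z/ satisfy [−lateral], [−dorsal], [+voice].

dʒ, ð, v, ɱ, m, ʐ, ɳ, n, z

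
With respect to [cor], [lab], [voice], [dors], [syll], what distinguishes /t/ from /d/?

[voice]

/t/ (voiceless alveolar stop) and /d/ (voiced alveolar stop) agree on [+coronal], [-labial], [-dorsal], [-syllabic]. They differ on [voice] (/t/ [-], /d/ [+]).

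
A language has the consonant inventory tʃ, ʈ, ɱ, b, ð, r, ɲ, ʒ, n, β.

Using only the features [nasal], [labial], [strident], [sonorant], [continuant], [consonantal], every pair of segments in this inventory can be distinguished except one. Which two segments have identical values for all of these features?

ɲ, n

Both /ɲ/ and /n/ are [+nasal], [−labial], [−strident], [+sonorant], [−continuant], [+consonantal]. Since the list omits [dorsal] — which does distinguish the palatal nasal from the alveolar nasal — this pair collapses; all other pairs remain distinct.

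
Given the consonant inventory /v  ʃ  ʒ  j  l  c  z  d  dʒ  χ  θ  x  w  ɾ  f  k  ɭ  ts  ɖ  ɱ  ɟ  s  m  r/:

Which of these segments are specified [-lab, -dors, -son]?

ʃ, ʒ, z, d, dʒ, θ, ts, ɖ, s

Checking each segment against [-labial], [-dorsal], [-sonorant]: /ʃ/ (voiceless postalveolar fricative), /ʒ/ (voiced postalveolar fricative), /z/ (voiced alveolar fricative), /d/ (voiced alveolar stop), /dʒ/ (voiced postalveolar affricate), /θ/ (voiceless dental fricative), among others, satisfy every feature; every other segment in the inventory fails at least one.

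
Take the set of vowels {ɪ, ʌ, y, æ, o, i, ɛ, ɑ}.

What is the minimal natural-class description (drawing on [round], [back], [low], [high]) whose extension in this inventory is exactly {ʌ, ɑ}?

/ʌ, ɑ/ are all [+back], [−round], and no other segment in the inventory matches both values. Dropping any one of them over-generates: [−round] alone would also admit /ɪ, æ, i, ɛ/; [+back] alone would also admit /o/. No other single listed feature picks out exactly this set either, so fewer than two features will not do.

[+back, −round]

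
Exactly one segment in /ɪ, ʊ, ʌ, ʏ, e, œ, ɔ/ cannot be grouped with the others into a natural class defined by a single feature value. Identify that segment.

The remaining segments after removing /e/ share [−tense]; /e/ (mid front unrounded tense vowel) is [+tense]. For every other candidate removal, the leftover set fails to share any single feature value that the removed segment lacks.

e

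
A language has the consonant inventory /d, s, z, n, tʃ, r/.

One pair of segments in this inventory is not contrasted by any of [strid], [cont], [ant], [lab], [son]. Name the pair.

/z/ (voiced alveolar fricative) and /s/ (voiceless alveolar fricative) are both [+strident], [+continuant], [+anterior], [−labial], [−sonorant], so none of the listed features separates them. (They do differ in [voice], which is not among the given features.) Every other pair in the inventory differs on at least one listed feature.

z, s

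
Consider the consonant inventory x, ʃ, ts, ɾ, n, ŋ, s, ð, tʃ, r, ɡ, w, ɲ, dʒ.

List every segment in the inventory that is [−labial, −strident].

x, ɾ, n, ŋ, ð, r, ɡ, ɲ

Checking each segment against [−labial], [−strident]: /x/ (voiceless velar fricative), /ɾ/ (alveolar tap), /n/ (alveolar nasal), /ŋ/ (velar nasal), /ð/ (voiced dental fricative), /r/ (alveolar trill), among others, satisfy every feature; every other segment in the inventory fails at least one.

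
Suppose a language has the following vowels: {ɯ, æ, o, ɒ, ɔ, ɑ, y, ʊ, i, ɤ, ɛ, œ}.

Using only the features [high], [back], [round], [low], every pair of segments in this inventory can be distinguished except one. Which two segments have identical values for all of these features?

Both /o/ and /ɔ/ are [−high], [+back], [+round], [−low]. Since the list omits [tense] — which does distinguish the mid back rounded tense vowel from the mid back rounded lax vowel — this pair collapses; all other pairs remain distinct.

o, ɔ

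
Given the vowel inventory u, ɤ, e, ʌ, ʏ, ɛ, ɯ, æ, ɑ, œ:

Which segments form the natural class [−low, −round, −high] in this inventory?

ɤ, e, ʌ, ɛ

Eliminate segments failing any feature: /u, ʏ, œ/ are [+round]; /ɯ/ is [+high]; /æ, ɑ/ are [+low]. The remaining /ɤ, e, ʌ, ɛ/ satisfy [−low], [−round], [−high].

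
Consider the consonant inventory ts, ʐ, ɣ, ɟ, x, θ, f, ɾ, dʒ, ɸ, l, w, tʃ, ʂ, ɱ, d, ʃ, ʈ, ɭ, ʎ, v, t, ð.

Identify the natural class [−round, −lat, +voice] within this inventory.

ʐ, ɣ, ɟ, ɾ, dʒ, ɱ, d, v, ð

Eliminate segments failing any feature: /ts, x, θ, f, ɸ, tʃ, ʂ, ʃ, ʈ, t/ are [−voice]; /l, ɭ, ʎ/ are [+lateral]; /w/ is [+round]. The remaining /ʐ, ɣ, ɟ, ɾ, dʒ, ɱ, d, v, ð/ satisfy [−round], [−lateral], [+voice].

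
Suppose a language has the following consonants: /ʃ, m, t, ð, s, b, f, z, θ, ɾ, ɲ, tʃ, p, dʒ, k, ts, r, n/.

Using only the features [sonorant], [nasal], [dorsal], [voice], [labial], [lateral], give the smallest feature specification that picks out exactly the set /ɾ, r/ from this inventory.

[+sonorant, −nasal]

The class [+sonorant], [−nasal] has exactly /ɾ, r/ as its extension in this inventory. No smaller conjunction from the listed features achieves this: [−nasal] alone would also admit /ʃ, t, ð, s, …/; [+sonorant] alone would also admit /m, ɲ, n/; and checking the remaining single features turns up none with this extension.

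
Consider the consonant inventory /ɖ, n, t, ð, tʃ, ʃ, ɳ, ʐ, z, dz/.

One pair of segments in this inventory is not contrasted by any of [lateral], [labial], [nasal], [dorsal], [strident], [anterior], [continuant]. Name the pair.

ʐ, ʃ

/ʐ/ (voiced retroflex fricative) and /ʃ/ (voiceless postalveolar fricative) are both [−lateral], [−labial], [−nasal], [−dorsal], [+strident], [−anterior], [+continuant], so none of the listed features separates them. (They do differ in [voice] and [distributed], which are not among the given features.) Every other pair in the inventory differs on at least one listed feature.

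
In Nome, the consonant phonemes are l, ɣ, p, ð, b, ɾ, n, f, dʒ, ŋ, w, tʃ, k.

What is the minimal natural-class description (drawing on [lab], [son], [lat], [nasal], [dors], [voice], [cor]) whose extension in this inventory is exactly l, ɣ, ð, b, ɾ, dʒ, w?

[+voice, -nasal]

/l, ɣ, ð, b, ɾ, dʒ, w/ are all [+voice], [-nasal], and no other segment in the inventory matches both values. Dropping any one of them over-generates: [-nasal] alone would also admit /p, f, tʃ, k/; [+voice] alone would also admit /n, ŋ/. No other single listed feature picks out exactly this set either, so fewer than two features will not do.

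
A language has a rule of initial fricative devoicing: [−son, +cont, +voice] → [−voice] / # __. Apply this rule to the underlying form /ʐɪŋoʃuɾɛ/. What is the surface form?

[ʂɪŋoʃuɾɛ]

/ʐ/ satisfies [−son, +cont, +voice] and sits in # __. The [−voice] counterpart of the voiced retroflex fricative is /ʂ/. Other segments in /ʐɪŋoʃuɾɛ/ either fail the structural description or are not in the environment, so the surface form is [ʂɪŋoʃuɾɛ].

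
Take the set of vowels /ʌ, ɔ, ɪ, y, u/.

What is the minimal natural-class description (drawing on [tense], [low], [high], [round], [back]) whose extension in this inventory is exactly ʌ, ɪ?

/ʌ, ɪ/ are exactly the [-round] segments in the inventory, so a single feature suffices.

[-round]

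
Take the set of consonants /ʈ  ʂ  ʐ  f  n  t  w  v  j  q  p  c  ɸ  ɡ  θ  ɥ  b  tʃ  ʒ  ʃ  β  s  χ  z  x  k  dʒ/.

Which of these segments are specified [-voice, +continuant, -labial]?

ʂ, θ, ʃ, s, χ, x

Among the inventory, the [-voice] segments are /ʈ, ʂ, f, t, q, p, c, ɸ, θ, tʃ, ʃ, s, χ, x, k/.
Within that set, [+continuant] gives /ʂ, f, ɸ, θ, ʃ, s, χ, x/.
Intersecting with [-labial] leaves /ʂ, θ, ʃ, s, χ, x/.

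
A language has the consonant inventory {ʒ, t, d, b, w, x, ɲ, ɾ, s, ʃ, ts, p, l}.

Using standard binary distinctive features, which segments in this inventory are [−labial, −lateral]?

ʒ, t, d, x, ɲ, ɾ, s, ʃ, ts

The [−labial] segments are /ʒ, t, d, x, ɲ, ɾ, s, ʃ, ts, l/.
Within that set, [−lateral] leaves /ʒ, t, d, x, ɲ, ɾ, s, ʃ, ts/.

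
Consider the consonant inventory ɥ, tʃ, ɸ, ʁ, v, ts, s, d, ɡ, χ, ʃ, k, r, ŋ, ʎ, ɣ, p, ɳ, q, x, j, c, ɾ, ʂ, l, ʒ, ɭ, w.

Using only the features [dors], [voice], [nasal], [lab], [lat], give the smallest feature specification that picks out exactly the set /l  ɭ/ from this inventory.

[+lat, -dors]

The class [+lateral], [-dorsal] has exactly /l, ɭ/ as its extension in this inventory. No smaller conjunction from the listed features achieves this: [-dorsal] alone would also admit /tʃ, ɸ, v, ts, …/; [+lateral] alone would also admit /ʎ/; and checking the remaining single features turns up none with this extension.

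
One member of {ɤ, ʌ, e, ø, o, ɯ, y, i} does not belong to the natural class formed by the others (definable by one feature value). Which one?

/ɯ, ø, ɤ, i, o, e, y/ are all [+tense], but /ʌ/ (mid back unrounded lax vowel) is [−tense]. No other single segment can be removed to leave a set sharing one feature value that the removed segment lacks, so /ʌ/ is the odd one out.

ʌ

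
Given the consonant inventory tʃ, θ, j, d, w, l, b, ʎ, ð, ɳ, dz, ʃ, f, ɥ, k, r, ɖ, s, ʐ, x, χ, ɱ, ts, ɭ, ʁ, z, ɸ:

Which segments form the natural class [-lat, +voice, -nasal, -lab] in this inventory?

j, d, ð, dz, r, ɖ, ʐ, ʁ, z

Checking each segment against [-lateral], [+voice], [-nasal], [-labial]: /j/ (palatal glide), /d/ (voiced alveolar stop), /ð/ (voiced dental fricative), /dz/ (voiced alveolar affricate), /r/ (alveolar trill), /ɖ/ (voiced retroflex stop), among others, satisfy every feature; every other segment in the inventory fails at least one.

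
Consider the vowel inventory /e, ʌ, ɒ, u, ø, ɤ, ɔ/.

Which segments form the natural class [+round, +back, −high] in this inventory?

ɒ, ɔ

Checking each segment against [+round], [+back], [−high]: /ɒ/ (low back rounded vowel), /ɔ/ (mid back rounded lax vowel) satisfy every feature; every other segment in the inventory fails at least one.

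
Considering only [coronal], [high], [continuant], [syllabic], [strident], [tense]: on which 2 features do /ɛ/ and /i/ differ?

[high], [tense]

/ɛ/ (mid front unrounded lax vowel) and /i/ (high front unrounded tense vowel) agree on [−coronal], [+continuant], [+syllabic], [−strident]. They differ on [high] (/ɛ/ [−], /i/ [+]), [tense] (/ɛ/ [−], /i/ [+]).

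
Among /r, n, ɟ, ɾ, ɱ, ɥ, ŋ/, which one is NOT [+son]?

/ɟ/ is the voiced palatal stop, which is [−sonorant]; the rest — /ɥ, ɾ, n, r, ɱ, ŋ/ — are [+sonorant].

ɟ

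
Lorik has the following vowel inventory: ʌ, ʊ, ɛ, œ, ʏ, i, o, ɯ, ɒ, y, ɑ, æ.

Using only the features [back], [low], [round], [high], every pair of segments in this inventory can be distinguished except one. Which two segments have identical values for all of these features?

On the given features, /y/ and /ʏ/ have an identical profile: [−back], [−low], [+round], [+high]. No other two segments in the inventory coincide on all 4 features. (They do differ in [tense], which is not among the given features.)

y, ʏ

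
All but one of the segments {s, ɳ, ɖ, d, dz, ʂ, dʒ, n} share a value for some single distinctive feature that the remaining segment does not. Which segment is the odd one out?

dʒ

[distributed] groups all but one: /ʂ, s, ɖ, n, ɳ, d, dz/ share [−distributed] while /dʒ/ (voiced postalveolar affricate) alone is [+distributed]. Removing any other segment would not leave a single-feature class that excludes it.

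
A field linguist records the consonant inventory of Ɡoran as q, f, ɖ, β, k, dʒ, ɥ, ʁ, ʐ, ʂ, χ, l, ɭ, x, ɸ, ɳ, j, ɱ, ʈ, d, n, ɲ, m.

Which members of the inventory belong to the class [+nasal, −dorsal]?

ɳ, ɱ, n, m

Checking each segment against [+nasal], [−dorsal]: /ɳ/ (retroflex nasal), /ɱ/ (labiodental nasal), /n/ (alveolar nasal), /m/ (bilabial nasal) satisfy every feature; every other segment in the inventory fails at least one.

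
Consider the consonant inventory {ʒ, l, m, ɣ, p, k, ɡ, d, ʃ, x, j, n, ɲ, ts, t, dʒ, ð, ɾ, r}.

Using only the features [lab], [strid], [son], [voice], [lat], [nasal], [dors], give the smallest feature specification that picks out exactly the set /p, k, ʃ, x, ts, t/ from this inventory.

/p, k, ʃ, x, ts, t/ are exactly the [−voice] segments in the inventory, so a single feature suffices.

[−voice]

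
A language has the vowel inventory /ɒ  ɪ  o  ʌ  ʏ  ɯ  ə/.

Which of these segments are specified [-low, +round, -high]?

First, the [-low] segments are /ɪ, o, ʌ, ʏ, ɯ, ə/.
Among these, [+round] gives /o, ʏ/.
Among these, [-high] leaves /o/.

o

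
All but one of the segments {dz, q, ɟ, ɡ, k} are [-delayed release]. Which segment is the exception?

dz

Every segment except /dz/ is [-delayed release]. /dz/ (voiced alveolar affricate) is [+delayed release], so it is the exception.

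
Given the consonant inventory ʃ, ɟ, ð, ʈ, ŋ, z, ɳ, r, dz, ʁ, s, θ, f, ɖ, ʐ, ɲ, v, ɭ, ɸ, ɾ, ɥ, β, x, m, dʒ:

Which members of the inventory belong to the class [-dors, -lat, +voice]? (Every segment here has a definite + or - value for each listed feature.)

ð, z, ɳ, r, dz, ɖ, ʐ, v, ɾ, β, m, dʒ

The [-dorsal] segments are /ʃ, ð, ʈ, z, ɳ, r, dz, s, θ, f, ɖ, ʐ, v, ɭ, ɸ, ɾ, β, m, dʒ/.
Then [-lateral] gives /ʃ, ð, ʈ, z, ɳ, r, dz, s, θ, f, ɖ, ʐ, v, ɸ, ɾ, β, m, dʒ/.
Intersecting with [+voice] leaves /ð, z, ɳ, r, dz, ɖ, ʐ, v, ɾ, β, m, dʒ/.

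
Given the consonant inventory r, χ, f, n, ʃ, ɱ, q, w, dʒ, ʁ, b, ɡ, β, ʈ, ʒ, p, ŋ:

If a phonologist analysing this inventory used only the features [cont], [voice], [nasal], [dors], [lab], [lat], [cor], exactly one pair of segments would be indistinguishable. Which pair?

Both /r/ and /ʒ/ are [+continuant], [+voice], [−nasal], [−dorsal], [−labial], [−lateral], [+coronal]. Since the list omits [sonorant], [strident] and [anterior] — which do distinguish the alveolar trill from the voiced postalveolar fricative — this pair collapses; all other pairs remain distinct.

r, ʒ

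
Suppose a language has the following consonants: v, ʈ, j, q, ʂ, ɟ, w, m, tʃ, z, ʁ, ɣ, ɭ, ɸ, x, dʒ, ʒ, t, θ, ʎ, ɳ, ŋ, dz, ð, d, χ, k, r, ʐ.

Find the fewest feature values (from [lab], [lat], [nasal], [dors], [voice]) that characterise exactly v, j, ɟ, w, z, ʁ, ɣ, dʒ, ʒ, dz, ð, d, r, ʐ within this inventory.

[+voice, -nasal, -lat]

The class [+voice], [-nasal], [-lateral] has exactly /v, j, ɟ, w, z, ʁ, ɣ, dʒ, ʒ, dz, ð, d, r, ʐ/ as its extension in this inventory. No smaller conjunction from the listed features achieves this: [-nasal, -lateral] alone would also admit /ʈ, q, ʂ, tʃ, …/; [+voice, -lateral] alone would also admit /m, ɳ, ŋ/; [+voice, -nasal] alone would also admit /ɭ, ʎ/; and checking the remaining two-feature bundles turns up none with this extension.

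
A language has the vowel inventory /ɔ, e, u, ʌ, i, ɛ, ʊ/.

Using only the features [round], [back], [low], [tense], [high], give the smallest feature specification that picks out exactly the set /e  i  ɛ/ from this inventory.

The target set is precisely the extension of [−back] in this inventory.

[−back]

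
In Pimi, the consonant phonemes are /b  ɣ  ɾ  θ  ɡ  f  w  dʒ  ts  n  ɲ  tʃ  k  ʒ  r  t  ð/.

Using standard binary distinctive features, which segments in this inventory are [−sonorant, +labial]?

Eliminate segments failing any feature: /ɣ, θ, ɡ, dʒ, ts, tʃ, k, ʒ, t, ð/ are [−labial]; /ɾ, w, n, ɲ, r/ are [+sonorant]. The remaining /b, f/ satisfy [−sonorant], [+labial].

b, f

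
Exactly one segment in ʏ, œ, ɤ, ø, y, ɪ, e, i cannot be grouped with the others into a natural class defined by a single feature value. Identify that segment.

[back] groups all but one: /ø, œ, i, ɪ, e, ʏ, y/ share [-back] while /ɤ/ (mid back unrounded tense vowel) alone is [+back]. Removing any other segment would not leave a single-feature class that excludes it.

ɤ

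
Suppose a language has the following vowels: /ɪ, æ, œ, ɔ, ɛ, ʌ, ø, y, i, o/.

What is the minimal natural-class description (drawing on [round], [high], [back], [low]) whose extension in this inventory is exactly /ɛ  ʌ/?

[−high, −low, −round]

Every target segment is [−high], [−low], [−round]; each remaining inventory member fails at least one of these. Each conjunct is needed — [−low, −round] alone would also admit /ɪ, i/; [−high, −round] alone would also admit /æ/; [−high, −low] alone would also admit /œ, ɔ, ø, o/ — and no other combination of two listed features has exactly this extension, so three is the minimum.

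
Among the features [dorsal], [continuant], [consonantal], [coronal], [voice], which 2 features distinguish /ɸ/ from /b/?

[voice], [continuant]

/ɸ/ is the voiceless bilabial fricative and /b/ is the voiced bilabial stop. Both are [−dorsal], [+consonantal], [−coronal]. /ɸ/ is [−voice] while /b/ is [+voice]; /ɸ/ is [+continuant] while /b/ is [−continuant], so the distinguishing features are [voice], [continuant].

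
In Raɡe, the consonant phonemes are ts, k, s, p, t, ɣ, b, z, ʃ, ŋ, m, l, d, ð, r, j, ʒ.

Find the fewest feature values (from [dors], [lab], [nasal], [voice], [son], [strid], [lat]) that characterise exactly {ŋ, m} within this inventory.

/ŋ, m/ are exactly the [+nasal] segments in the inventory, so a single feature suffices.

[+nasal]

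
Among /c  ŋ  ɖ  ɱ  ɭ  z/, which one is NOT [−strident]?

Every segment except /z/ is [−strident]. /z/ (voiced alveolar fricative) is [+strident], so it is the exception.

z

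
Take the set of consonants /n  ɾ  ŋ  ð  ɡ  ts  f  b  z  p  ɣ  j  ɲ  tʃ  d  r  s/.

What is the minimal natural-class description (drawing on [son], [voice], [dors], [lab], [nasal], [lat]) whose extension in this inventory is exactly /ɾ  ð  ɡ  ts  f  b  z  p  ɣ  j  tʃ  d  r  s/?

Every target segment is [−nasal] and no other inventory member is, so one feature is enough.

[−nasal]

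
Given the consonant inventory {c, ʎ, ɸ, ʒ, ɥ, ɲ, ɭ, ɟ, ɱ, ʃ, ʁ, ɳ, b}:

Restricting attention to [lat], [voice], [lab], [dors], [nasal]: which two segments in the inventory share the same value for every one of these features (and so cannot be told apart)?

ʁ, ɟ

On the given features, /ʁ/ and /ɟ/ have an identical profile: [−lateral], [+voice], [−labial], [+dorsal], [−nasal]. No other two segments in the inventory coincide on all 5 features. (They do differ in [continuant], [high] and [back], which are not among the given features.)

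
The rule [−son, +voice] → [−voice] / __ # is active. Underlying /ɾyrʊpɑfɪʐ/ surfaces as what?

The only segment in the rule's environment that also matches [−son, +voice] is /ʐ/. Applying [−voice] turns the voiced retroflex fricative into /ʂ/ (voiceless retroflex fricative), giving [ɾyrʊpɑfɪʂ].

[ɾyrʊpɑfɪʂ]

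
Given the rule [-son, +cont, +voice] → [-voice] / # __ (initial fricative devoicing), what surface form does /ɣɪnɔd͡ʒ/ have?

[xɪnɔd͡ʒ]

/ɣ/ satisfies [-son, +cont, +voice] and sits in # __. The [-voice] counterpart of the voiced velar fricative is /x/. Other segments in /ɣɪnɔd͡ʒ/ either fail the structural description or are not in the environment, so the surface form is [xɪnɔd͡ʒ].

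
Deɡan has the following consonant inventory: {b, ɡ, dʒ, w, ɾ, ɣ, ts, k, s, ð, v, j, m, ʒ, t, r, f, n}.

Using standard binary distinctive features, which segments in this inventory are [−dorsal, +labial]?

b, v, m, f

Checking each segment against [−dorsal], [+labial]: /b/ (voiced bilabial stop), /v/ (voiced labiodental fricative), /m/ (bilabial nasal), /f/ (voiceless labiodental fricative) satisfy every feature; every other segment in the inventory fails at least one.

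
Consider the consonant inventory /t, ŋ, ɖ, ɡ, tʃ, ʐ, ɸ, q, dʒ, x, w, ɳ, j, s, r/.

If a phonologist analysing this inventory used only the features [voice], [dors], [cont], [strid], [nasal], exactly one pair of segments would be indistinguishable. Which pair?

On the given features, /j/ and /w/ have an identical profile: [+voice], [+dorsal], [+continuant], [−strident], [−nasal]. No other two segments in the inventory coincide on all 5 features. (They do differ in [labial], [round] and [back], which are not among the given features.)

j, w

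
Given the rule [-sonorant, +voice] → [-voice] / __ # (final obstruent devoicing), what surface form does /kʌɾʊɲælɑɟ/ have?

Only the final segment /ɟ/ is both word-final and matches the structural description. It is a voiced palatal stop, so [-sonorant, +voice] holds; changing it to [-voice] with all other features held fixed yields /c/ (voiceless palatal stop). No other segment meets both the structural description and the environment, so the output is [kʌɾʊɲælɑc].

[kʌɾʊɲælɑc]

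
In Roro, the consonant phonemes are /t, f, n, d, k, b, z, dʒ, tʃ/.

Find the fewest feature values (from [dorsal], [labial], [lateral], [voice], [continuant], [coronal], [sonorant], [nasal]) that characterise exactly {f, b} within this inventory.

[+labial]

The target set is precisely the extension of [+labial] in this inventory.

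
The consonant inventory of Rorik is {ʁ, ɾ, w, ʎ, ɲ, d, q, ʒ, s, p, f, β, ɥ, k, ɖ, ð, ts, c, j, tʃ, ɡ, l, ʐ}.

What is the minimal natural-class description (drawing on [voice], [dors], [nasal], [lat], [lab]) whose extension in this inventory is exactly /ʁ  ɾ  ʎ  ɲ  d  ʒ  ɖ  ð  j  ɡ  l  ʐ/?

/ʁ, ɾ, ʎ, ɲ, d, ʒ, ɖ, ð, j, ɡ, l, ʐ/ are all [+voice], [-labial], and no other segment in the inventory matches both values. Dropping any one of them over-generates: [-labial] alone would also admit /q, s, k, ts, …/; [+voice] alone would also admit /w, β, ɥ/. No other single listed feature picks out exactly this set either, so fewer than two features will not do.

[+voice, -lab]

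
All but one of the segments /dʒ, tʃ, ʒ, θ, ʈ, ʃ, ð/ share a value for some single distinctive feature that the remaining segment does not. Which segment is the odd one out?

ʈ

[distributed] groups all but one: /ð, θ, dʒ, tʃ, ʒ, ʃ/ share [+distributed] while /ʈ/ (voiceless retroflex stop) alone is [-distributed]. Removing any other segment would not leave a single-feature class that excludes it.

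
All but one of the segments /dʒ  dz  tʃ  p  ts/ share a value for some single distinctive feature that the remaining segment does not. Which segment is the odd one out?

The remaining segments after removing /p/ share [+delayed release]; /p/ (voiceless bilabial stop) is [-delayed release]. For every other candidate removal, the leftover set fails to share any single feature value that the removed segment lacks.

p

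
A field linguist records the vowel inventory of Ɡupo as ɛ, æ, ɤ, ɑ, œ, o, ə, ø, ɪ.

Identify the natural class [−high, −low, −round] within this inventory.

Eliminate segments failing any feature: /æ, ɑ/ are [+low]; /œ, o, ø/ are [+round]; /ɪ/ is [+high]. The remaining /ɛ, ɤ, ə/ satisfy [−high], [−low], [−round].

ɛ, ɤ, ə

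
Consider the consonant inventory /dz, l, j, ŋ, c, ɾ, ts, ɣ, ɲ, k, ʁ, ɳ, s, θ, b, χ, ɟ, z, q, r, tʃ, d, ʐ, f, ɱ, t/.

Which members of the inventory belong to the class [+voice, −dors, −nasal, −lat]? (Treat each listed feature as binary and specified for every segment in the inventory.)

First, the [+voice] segments are /dz, l, j, ŋ, ɾ, ɣ, ɲ, ʁ, ɳ, b, ɟ, z, r, d, ʐ, ɱ/.
Intersecting with [−dorsal] gives /dz, l, ɾ, ɳ, b, z, r, d, ʐ, ɱ/.
Among these, [−nasal] gives /dz, l, ɾ, b, z, r, d, ʐ/.
Of those, [−lateral] leaves /dz, ɾ, b, z, r, d, ʐ/.

dz, ɾ, b, z, r, d, ʐ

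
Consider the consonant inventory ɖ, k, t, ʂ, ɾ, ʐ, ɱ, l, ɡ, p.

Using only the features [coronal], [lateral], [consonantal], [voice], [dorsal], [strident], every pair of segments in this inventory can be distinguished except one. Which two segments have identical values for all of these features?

Both /ɾ/ and /ɖ/ are [+coronal], [−lateral], [+consonantal], [+voice], [−dorsal], [−strident]. Since the list omits [sonorant] and [anterior] — which do distinguish the alveolar tap from the voiced retroflex stop — this pair collapses; all other pairs remain distinct.

ɾ, ɖ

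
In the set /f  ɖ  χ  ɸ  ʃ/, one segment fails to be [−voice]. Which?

/f, χ, ɸ, ʃ/ are all [−voice]; /ɖ/ (voiced retroflex stop) is [+voice].

ɖ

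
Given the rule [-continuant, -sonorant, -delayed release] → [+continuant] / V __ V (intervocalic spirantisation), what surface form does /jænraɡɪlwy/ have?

[jænraɣɪlwy]

The only segment in the rule's environment that also matches [-continuant, -sonorant, -delayed release] is /ɡ/. Applying [+continuant] turns the voiced velar stop into /ɣ/ (voiced velar fricative), giving [jænraɣɪlwy].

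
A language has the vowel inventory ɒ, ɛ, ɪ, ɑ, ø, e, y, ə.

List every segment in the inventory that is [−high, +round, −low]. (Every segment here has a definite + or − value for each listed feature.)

Eliminate segments failing any feature: /ɒ/ is [+low]; /ɛ, ɑ, e, ə/ are [−round]; /ɪ, y/ are [+high]. The remaining /ø/ satisfy [−high], [+round], [−low].

ø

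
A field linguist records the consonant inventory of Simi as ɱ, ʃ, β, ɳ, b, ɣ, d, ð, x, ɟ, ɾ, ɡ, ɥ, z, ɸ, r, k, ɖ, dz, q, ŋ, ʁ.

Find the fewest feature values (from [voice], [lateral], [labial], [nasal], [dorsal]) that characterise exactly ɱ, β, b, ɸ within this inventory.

[+labial, -dorsal]

The class [+labial], [-dorsal] has exactly /ɱ, β, b, ɸ/ as its extension in this inventory. No smaller conjunction from the listed features achieves this: [-dorsal] alone would also admit /ʃ, ɳ, d, ð, …/; [+labial] alone would also admit /ɥ/; and checking the remaining single features turns up none with this extension.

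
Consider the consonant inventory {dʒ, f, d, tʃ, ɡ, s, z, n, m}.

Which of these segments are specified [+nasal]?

The [+nasal] segments here are /n, m/; the remaining /dʒ, f, d, tʃ, ɡ, s, z/ are [−nasal].

n, m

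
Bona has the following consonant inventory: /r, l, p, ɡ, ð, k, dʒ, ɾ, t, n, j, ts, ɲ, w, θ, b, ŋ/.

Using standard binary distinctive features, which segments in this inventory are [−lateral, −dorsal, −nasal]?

r, p, ð, dʒ, ɾ, t, ts, θ, b

Checking each segment against [−lateral], [−dorsal], [−nasal]: /r/ (alveolar trill), /p/ (voiceless bilabial stop), /ð/ (voiced dental fricative), /dʒ/ (voiced postalveolar affricate), /ɾ/ (alveolar tap), /t/ (voiceless alveolar stop), among others, satisfy every feature; every other segment in the inventory fails at least one.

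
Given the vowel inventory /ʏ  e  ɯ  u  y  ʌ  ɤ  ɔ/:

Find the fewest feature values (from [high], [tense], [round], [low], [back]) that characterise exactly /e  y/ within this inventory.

The class [-back], [+tense] has exactly /e, y/ as its extension in this inventory. No smaller conjunction from the listed features achieves this: [+tense] alone would also admit /ɯ, u, ɤ/; [-back] alone would also admit /ʏ/; and checking the remaining single features turns up none with this extension.

[-back, +tense]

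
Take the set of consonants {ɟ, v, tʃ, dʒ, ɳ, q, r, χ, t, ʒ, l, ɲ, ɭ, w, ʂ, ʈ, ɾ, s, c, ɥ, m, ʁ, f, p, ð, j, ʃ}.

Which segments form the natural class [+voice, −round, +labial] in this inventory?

v, m

The [+voice] segments are /ɟ, v, dʒ, ɳ, r, ʒ, l, ɲ, ɭ, w, ɾ, ɥ, m, ʁ, ð, j/.
Within that set, [−round] gives /ɟ, v, dʒ, ɳ, r, ʒ, l, ɲ, ɭ, ɾ, m, ʁ, ð, j/.
Within that set, [+labial] leaves /v, m/.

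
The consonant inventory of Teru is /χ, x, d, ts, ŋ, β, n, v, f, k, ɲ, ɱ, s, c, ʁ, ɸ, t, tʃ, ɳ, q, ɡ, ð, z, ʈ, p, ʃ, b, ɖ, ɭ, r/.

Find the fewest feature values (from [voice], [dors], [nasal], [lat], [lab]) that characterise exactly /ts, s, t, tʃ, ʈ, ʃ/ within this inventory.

/ts, s, t, tʃ, ʈ, ʃ/ are all [−voice], [−labial], [−dorsal], and no other segment in the inventory matches all three values. Dropping any one of them over-generates: [−labial, −dorsal] alone would also admit /d, n, ɳ, ð, …/; [−voice, −dorsal] alone would also admit /f, ɸ, p/; [−voice, −labial] alone would also admit /χ, x, k, c, …/. No other combination of two listed features picks out exactly this set either, so fewer than three features will not do.

[−voice, −lab, −dors]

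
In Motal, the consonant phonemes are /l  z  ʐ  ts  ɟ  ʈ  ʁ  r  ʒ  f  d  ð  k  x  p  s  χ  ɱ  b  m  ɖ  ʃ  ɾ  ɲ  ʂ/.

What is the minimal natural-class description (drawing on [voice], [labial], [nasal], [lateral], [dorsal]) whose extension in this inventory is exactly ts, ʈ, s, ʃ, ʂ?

[-voice, -labial, -dorsal]

/ts, ʈ, s, ʃ, ʂ/ are all [-voice], [-labial], [-dorsal], and no other segment in the inventory matches all three values. Dropping any one of them over-generates: [-labial, -dorsal] alone would also admit /l, z, ʐ, r, …/; [-voice, -dorsal] alone would also admit /f, p/; [-voice, -labial] alone would also admit /k, x, χ/. No other combination of two listed features picks out exactly this set either, so fewer than three features will not do.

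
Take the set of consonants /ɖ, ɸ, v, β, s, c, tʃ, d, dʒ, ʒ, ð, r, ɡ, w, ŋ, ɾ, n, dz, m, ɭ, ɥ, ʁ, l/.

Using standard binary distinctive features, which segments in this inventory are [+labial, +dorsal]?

Eliminate segments failing any feature: /ɖ, s, c, tʃ, d, dʒ, ʒ, ð, r, ɡ, ŋ, ɾ, n, dz, ɭ, ʁ, l/ are [-labial]; /ɸ, v, β, m/ are [-dorsal]. The remaining /w, ɥ/ satisfy [+labial], [+dorsal].

w, ɥ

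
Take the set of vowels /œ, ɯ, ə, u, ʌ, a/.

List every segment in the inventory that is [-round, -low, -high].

ə, ʌ

The [-round] segments are /ɯ, ə, ʌ, a/.
Within that set, [-low] gives /ɯ, ə, ʌ/.
Of those, [-high] leaves /ə, ʌ/.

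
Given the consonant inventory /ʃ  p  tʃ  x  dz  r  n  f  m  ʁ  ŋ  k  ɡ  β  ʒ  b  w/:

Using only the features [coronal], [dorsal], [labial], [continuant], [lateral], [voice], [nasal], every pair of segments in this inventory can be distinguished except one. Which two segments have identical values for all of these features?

On the given features, /r/ and /ʒ/ have an identical profile: [+coronal], [-dorsal], [-labial], [+continuant], [-lateral], [+voice], [-nasal]. No other two segments in the inventory coincide on all 7 features. (They do differ in [sonorant], [strident] and [anterior], which are not among the given features.)

r, ʒ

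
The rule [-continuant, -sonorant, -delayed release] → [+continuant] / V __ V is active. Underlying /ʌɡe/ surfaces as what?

[ʌɣe]

Only /ɡ/ occurs between two vowels (/ʌ/ __ /e/) and matches the structural description. It is a voiced velar stop, so [-continuant, -sonorant, -delayed release] holds; changing it to [+continuant] with all other features held fixed yields /ɣ/ (voiced velar fricative). No other segment meets both the structural description and the environment, so the output is [ʌɣe].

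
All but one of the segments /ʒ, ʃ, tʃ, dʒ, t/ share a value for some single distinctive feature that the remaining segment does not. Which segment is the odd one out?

The remaining segments after removing /t/ share [-anterior]; /t/ (voiceless alveolar stop) is [+anterior]. For every other candidate removal, the leftover set fails to share any single feature value that the removed segment lacks.

t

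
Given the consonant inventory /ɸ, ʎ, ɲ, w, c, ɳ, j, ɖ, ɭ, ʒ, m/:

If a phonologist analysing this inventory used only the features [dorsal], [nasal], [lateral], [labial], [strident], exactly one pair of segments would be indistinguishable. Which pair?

j, c

/j/ (palatal glide) and /c/ (voiceless palatal stop) are both [+dorsal], [−nasal], [−lateral], [−labial], [−strident], so none of the listed features separates them. (They do differ in [sonorant], [voice] and [continuant], which are not among the given features.) Every other pair in the inventory differs on at least one listed feature.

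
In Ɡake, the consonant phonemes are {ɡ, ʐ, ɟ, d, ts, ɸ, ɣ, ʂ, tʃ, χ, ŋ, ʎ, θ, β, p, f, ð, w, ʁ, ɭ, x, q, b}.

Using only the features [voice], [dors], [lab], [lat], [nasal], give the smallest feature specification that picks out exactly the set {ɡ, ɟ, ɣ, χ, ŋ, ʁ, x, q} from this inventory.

[−lat, −lab, +dors]

/ɡ, ɟ, ɣ, χ, ŋ, ʁ, x, q/ are all [−lateral], [−labial], [+dorsal], and no other segment in the inventory matches all three values. Dropping any one of them over-generates: [−labial, +dorsal] alone would also admit /ʎ/; [−lateral, +dorsal] alone would also admit /w/; [−lateral, −labial] alone would also admit /ʐ, d, ts, ʂ, …/. No other combination of two listed features picks out exactly this set either, so fewer than three features will not do.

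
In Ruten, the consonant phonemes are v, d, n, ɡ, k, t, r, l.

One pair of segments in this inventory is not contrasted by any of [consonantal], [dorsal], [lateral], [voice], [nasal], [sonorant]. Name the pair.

v, d

Both /v/ and /d/ are [+consonantal], [−dorsal], [−lateral], [+voice], [−nasal], [−sonorant]. Since the list omits [continuant], [labial] and [coronal] — which do distinguish the voiced labiodental fricative from the voiced alveolar stop — this pair collapses; all other pairs remain distinct.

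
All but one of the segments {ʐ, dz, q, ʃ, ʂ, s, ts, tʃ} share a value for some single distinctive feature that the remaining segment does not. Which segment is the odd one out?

q

[strident] (equivalently [coronal], [dorsal]) groups all but one: /dz, ts, ʐ, ʂ, s, ʃ, tʃ/ share [+strident] while /q/ (voiceless uvular stop) alone is [-strident]. Removing any other segment would not leave a single-feature class that excludes it.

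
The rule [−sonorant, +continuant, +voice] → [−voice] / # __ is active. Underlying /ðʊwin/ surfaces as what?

Only the initial segment /ð/ is both word-initial and matches the structural description. It is a voiced dental fricative, so [−sonorant, +continuant, +voice] holds; changing it to [−voice] with all other features held fixed yields /θ/ (voiceless dental fricative). No other segment meets both the structural description and the environment, so the output is [θʊwin].

[θʊwin]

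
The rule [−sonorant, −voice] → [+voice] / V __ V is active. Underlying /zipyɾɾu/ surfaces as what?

[zibyɾɾu]

The only segment in the rule's environment that also matches [−sonorant, −voice] is /p/. Applying [+voice] turns the voiceless bilabial stop into /b/ (voiced bilabial stop), giving [zibyɾɾu].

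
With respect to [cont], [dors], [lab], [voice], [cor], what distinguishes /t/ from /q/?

/t/ is the voiceless alveolar stop and /q/ is the voiceless uvular stop. Both are [-continuant], [-labial], [-voice]. /t/ is [+coronal] while /q/ is [-coronal]; /t/ is [-dorsal] while /q/ is [+dorsal], so the distinguishing features are [coronal], [dorsal].

[coronal], [dorsal]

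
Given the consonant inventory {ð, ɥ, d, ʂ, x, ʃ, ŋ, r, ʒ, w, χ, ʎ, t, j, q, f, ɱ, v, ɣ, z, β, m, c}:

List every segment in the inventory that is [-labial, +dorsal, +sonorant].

ŋ, ʎ, j

Eliminate segments failing any feature: /ð, d, ʂ, ʃ, r, ʒ, t, z/ are [-dorsal]; /ɥ, w, f, ɱ, v, β, m/ are [+labial]; /x, χ, q, ɣ, c/ are [-sonorant]. The remaining /ŋ, ʎ, j/ satisfy [-labial], [+dorsal], [+sonorant].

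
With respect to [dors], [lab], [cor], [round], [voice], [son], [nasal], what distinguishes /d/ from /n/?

[sonorant], [nasal]

/d/ (voiced alveolar stop) and /n/ (alveolar nasal) agree on [−dorsal], [−labial], [+coronal], [−round], [+voice]. They differ on [sonorant] (/d/ [−], /n/ [+]), [nasal] (/d/ [−], /n/ [+]).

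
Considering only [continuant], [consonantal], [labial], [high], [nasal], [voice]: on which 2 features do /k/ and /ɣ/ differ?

/k/ is the voiceless velar stop and /ɣ/ is the voiced velar fricative. Both are [+consonantal], [−labial], [+high], [−nasal]. /k/ is [−voice] while /ɣ/ is [+voice]; /k/ is [−continuant] while /ɣ/ is [+continuant], so the distinguishing features are [voice], [continuant].

[voice], [continuant]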